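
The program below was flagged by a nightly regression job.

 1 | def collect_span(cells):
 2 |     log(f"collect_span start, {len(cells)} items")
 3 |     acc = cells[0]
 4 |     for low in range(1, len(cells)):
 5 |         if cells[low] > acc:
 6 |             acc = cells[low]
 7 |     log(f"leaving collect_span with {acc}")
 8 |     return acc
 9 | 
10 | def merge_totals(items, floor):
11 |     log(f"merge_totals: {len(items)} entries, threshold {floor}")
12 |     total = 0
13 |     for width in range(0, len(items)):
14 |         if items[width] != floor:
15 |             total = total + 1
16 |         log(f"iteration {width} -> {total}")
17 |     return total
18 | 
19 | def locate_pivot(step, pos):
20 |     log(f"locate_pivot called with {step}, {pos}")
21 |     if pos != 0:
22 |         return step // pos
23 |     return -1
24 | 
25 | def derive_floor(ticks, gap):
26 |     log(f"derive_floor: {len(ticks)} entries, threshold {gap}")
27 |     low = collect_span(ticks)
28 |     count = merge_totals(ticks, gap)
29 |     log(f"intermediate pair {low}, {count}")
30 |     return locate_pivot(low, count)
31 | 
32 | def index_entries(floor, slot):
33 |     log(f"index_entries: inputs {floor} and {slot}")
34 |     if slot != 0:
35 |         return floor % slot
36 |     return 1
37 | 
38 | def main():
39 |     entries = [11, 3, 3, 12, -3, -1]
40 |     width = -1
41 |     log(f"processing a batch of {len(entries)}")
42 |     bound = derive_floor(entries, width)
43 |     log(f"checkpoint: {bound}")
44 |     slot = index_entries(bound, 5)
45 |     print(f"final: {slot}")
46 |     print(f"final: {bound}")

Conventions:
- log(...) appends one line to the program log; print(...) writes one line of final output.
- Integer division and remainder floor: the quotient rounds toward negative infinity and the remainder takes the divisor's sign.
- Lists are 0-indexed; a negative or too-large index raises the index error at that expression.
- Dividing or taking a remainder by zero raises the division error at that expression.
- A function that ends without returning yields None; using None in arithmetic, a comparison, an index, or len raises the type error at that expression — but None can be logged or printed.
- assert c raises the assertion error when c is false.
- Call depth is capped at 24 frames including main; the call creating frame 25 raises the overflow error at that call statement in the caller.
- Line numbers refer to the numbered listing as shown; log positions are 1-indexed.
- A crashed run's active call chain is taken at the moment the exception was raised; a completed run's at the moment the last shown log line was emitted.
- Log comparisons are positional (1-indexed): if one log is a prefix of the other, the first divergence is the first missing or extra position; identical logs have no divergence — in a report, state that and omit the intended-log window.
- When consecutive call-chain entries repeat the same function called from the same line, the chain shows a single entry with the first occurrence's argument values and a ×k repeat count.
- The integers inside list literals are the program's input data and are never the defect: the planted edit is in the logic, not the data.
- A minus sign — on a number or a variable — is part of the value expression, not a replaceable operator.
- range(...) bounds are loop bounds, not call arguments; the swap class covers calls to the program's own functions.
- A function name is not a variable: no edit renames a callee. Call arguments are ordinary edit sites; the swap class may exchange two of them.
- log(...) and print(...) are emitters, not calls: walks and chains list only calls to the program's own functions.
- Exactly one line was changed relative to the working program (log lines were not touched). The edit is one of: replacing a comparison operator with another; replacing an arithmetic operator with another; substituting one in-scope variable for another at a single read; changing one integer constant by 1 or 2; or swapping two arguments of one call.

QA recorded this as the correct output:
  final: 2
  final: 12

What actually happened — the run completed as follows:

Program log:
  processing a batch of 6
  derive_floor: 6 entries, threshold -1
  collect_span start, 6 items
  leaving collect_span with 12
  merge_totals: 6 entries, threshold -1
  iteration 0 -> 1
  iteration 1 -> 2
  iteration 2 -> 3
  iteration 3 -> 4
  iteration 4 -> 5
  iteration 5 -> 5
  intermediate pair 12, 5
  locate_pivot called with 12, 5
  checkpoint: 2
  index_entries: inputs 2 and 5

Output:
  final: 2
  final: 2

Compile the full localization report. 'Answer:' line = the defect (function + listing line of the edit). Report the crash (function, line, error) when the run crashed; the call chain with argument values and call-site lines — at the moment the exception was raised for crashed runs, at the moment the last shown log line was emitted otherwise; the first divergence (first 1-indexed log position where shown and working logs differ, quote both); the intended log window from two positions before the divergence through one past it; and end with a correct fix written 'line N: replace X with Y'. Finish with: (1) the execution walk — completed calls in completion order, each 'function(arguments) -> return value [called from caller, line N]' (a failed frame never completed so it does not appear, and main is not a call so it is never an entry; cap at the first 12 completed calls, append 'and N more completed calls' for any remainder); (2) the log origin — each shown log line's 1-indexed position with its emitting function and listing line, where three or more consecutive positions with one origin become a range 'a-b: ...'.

Answer: the defect is in merge_totals at line 14.
Key observation: Position 6 is the first bad log line: 'iteration 0 -> 1' should read 'iteration 0 -> 0'.
Call chain: main -> index_entries(2, 5) (called at line 44).
First divergence: position 6 — shown 'iteration 0 -> 1', intended 'iteration 0 -> 0'.
Intended log window:
  4: leaving collect_span with 12
  5: merge_totals: 6 entries, threshold -1
  6: iteration 0 -> 0
  7: iteration 1 -> 0
Execution walk:
  collect_span([11, 3, 3, 12, -3, -1]) -> 12  [called from derive_floor, line 27]
  merge_totals([11, 3, 3, 12, -3, -1], -1) -> 5  [called from derive_floor, line 28]
  locate_pivot(12, 5) -> 2  [called from derive_floor, line 30]
  derive_floor([11, 3, 3, 12, -3, -1], -1) -> 2  [called from main, line 42]
  index_entries(2, 5) -> 2  [called from main, line 44]
Origin of each log line:
  1: from main, line 41
  2: from derive_floor, line 26
  3: from collect_span, line 2
  4: from collect_span, line 7
  5: from merge_totals, line 11
  6-11: from merge_totals, line 16
  12: from derive_floor, line 29
  13: from locate_pivot, line 20
  14: from main, line 43
  15: from index_entries, line 33
A correct fix: line 14: replace `!=` with `==`.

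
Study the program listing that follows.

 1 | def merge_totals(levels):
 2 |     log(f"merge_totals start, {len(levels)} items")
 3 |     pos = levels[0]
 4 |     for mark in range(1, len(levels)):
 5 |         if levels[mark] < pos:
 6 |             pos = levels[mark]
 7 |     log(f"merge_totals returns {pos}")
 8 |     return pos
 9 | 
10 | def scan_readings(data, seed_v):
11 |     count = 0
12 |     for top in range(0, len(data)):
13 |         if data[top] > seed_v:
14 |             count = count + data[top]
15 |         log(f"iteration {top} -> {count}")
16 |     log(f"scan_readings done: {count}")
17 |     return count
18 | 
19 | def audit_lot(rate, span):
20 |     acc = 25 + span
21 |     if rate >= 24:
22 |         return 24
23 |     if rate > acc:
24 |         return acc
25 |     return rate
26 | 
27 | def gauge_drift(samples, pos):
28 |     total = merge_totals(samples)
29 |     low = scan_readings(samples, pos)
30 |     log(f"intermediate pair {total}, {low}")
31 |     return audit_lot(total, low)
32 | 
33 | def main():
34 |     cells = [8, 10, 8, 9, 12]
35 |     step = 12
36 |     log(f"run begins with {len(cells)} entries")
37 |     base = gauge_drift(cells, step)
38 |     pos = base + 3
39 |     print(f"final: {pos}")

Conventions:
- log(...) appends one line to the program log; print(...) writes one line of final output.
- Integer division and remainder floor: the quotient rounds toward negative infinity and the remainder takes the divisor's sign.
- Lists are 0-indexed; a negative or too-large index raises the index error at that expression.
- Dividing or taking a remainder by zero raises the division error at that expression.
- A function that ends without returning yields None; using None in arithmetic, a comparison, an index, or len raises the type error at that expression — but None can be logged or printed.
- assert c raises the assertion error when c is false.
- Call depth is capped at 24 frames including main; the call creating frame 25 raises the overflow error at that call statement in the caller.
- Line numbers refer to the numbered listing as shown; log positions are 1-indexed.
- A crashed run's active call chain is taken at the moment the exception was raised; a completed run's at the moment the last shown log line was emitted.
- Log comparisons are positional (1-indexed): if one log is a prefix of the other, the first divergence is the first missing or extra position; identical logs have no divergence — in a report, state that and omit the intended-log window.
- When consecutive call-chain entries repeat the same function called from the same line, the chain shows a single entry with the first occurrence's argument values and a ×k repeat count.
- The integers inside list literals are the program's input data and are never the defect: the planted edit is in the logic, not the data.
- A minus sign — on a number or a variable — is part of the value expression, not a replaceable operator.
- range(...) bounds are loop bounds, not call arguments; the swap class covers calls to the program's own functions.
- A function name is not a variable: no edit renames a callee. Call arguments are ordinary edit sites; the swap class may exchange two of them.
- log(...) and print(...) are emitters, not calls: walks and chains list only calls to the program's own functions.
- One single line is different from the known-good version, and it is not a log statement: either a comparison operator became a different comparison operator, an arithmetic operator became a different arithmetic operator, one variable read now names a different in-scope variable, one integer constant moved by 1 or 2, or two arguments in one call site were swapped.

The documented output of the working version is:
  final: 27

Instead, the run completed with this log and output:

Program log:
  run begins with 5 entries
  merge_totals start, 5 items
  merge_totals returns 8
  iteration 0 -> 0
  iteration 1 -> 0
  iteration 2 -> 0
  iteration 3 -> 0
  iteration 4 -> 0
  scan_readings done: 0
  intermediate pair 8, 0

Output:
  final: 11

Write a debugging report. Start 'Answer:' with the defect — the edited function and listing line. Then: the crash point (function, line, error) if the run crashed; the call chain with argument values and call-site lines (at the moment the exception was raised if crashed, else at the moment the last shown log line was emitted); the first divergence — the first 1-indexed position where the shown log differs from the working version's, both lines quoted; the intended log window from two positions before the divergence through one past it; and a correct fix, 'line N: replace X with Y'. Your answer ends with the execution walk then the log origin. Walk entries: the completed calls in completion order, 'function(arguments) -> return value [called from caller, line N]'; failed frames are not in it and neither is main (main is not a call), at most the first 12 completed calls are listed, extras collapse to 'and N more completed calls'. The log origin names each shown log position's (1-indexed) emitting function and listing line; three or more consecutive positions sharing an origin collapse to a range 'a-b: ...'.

Answer: the defect is in audit_lot at line 21.
Key observation: No log line changed; the fault shows up purely in the output.
Call chain: main -> gauge_drift([8, 10, 8, 9, 12], 12) (called at line 37).
First divergence: none; the two logs match at every position.
Execution walk:
  merge_totals([8, 10, 8, 9, 12]) -> 8  [called from gauge_drift, line 28]
  scan_readings([8, 10, 8, 9, 12], 12) -> 0  [called from gauge_drift, line 29]
  audit_lot(8, 0) -> 8  [called from gauge_drift, line 31]
  gauge_drift([8, 10, 8, 9, 12], 12) -> 8  [called from main, line 37]
Origin of each log line:
  1: logged in main at line 36
  2: logged in merge_totals at line 2
  3: logged in merge_totals at line 7
  4-8: logged in scan_readings at line 15
  9: logged in scan_readings at line 16
  10: logged in gauge_drift at line 30
A correct fix: line 21: replace `>=` with `<`.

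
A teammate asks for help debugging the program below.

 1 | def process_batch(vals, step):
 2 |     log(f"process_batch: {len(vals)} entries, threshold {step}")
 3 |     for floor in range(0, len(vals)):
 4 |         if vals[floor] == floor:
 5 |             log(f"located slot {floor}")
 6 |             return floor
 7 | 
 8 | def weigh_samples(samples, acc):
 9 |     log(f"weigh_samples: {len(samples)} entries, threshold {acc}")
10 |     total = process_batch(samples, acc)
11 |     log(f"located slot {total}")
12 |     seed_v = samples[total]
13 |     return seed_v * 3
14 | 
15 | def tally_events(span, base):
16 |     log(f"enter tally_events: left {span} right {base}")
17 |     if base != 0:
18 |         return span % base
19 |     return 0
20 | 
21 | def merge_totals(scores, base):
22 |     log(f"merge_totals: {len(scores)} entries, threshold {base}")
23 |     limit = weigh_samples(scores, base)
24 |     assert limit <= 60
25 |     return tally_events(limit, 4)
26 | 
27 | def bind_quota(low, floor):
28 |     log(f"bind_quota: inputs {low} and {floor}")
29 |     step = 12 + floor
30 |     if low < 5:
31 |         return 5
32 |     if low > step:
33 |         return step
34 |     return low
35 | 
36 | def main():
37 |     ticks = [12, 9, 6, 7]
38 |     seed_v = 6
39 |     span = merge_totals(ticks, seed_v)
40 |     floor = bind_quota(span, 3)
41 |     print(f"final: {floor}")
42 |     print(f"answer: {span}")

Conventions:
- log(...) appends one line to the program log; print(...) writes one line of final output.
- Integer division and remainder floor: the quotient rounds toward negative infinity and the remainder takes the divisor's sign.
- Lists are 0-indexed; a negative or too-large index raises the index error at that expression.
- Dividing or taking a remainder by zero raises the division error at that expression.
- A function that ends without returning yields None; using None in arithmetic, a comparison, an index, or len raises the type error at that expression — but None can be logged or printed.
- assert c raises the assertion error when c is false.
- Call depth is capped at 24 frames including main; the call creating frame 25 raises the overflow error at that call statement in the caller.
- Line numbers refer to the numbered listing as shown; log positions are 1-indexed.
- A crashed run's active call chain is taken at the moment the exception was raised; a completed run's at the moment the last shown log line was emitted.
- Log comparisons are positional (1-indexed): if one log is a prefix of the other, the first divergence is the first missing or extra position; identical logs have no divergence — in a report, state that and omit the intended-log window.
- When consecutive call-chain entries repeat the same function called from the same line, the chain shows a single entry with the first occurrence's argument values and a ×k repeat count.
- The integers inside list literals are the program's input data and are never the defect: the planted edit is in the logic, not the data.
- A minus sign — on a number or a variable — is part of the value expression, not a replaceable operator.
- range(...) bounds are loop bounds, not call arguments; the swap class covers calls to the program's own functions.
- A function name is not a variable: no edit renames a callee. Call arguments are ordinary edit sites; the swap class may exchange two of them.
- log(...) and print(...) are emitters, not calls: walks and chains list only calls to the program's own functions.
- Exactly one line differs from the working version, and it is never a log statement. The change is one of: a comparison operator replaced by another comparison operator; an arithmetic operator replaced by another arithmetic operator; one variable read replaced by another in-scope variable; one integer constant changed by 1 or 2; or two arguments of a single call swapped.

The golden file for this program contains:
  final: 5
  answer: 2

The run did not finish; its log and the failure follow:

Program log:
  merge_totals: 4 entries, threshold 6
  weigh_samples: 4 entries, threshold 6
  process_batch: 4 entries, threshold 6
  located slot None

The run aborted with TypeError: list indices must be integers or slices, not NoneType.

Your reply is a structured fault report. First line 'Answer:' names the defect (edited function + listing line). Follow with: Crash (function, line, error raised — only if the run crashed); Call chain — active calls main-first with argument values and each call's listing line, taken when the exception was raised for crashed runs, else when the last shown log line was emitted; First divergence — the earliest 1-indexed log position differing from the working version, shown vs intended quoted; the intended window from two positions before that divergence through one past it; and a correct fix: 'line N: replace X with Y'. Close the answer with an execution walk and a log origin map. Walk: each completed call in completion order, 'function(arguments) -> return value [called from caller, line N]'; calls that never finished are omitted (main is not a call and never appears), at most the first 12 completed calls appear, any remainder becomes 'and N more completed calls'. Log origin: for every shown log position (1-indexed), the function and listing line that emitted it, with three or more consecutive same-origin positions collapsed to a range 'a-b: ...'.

Answer: the defect is in process_batch at line 4.
Key fact: Position 4 is the first bad log line: 'located slot None' should read 'located slot 2'.
Crash: weigh_samples, line 12, TypeError.
Call chain: main -> merge_totals([12, 9, 6, 7], 6) (called at line 39) -> weigh_samples([12, 9, 6, 7], 6) (called at line 23).
First divergence: position 4 — the shown line 'located slot None' should read 'located slot 2'.
Intended log window:
  2: weigh_samples: 4 entries, threshold 6
  3: process_batch: 4 entries, threshold 6
  4: located slot 2
  5: located slot 2
Execution walk:
  process_batch([12, 9, 6, 7], 6) -> None  [called from weigh_samples, line 10]
Log line origins:
  1 — merge_totals, line 22
  2 — weigh_samples, line 9
  3 — process_batch, line 2
  4 — weigh_samples, line 11
A correct fix: line 4: replace `vals[floor] == floor` with `vals[floor] == step`.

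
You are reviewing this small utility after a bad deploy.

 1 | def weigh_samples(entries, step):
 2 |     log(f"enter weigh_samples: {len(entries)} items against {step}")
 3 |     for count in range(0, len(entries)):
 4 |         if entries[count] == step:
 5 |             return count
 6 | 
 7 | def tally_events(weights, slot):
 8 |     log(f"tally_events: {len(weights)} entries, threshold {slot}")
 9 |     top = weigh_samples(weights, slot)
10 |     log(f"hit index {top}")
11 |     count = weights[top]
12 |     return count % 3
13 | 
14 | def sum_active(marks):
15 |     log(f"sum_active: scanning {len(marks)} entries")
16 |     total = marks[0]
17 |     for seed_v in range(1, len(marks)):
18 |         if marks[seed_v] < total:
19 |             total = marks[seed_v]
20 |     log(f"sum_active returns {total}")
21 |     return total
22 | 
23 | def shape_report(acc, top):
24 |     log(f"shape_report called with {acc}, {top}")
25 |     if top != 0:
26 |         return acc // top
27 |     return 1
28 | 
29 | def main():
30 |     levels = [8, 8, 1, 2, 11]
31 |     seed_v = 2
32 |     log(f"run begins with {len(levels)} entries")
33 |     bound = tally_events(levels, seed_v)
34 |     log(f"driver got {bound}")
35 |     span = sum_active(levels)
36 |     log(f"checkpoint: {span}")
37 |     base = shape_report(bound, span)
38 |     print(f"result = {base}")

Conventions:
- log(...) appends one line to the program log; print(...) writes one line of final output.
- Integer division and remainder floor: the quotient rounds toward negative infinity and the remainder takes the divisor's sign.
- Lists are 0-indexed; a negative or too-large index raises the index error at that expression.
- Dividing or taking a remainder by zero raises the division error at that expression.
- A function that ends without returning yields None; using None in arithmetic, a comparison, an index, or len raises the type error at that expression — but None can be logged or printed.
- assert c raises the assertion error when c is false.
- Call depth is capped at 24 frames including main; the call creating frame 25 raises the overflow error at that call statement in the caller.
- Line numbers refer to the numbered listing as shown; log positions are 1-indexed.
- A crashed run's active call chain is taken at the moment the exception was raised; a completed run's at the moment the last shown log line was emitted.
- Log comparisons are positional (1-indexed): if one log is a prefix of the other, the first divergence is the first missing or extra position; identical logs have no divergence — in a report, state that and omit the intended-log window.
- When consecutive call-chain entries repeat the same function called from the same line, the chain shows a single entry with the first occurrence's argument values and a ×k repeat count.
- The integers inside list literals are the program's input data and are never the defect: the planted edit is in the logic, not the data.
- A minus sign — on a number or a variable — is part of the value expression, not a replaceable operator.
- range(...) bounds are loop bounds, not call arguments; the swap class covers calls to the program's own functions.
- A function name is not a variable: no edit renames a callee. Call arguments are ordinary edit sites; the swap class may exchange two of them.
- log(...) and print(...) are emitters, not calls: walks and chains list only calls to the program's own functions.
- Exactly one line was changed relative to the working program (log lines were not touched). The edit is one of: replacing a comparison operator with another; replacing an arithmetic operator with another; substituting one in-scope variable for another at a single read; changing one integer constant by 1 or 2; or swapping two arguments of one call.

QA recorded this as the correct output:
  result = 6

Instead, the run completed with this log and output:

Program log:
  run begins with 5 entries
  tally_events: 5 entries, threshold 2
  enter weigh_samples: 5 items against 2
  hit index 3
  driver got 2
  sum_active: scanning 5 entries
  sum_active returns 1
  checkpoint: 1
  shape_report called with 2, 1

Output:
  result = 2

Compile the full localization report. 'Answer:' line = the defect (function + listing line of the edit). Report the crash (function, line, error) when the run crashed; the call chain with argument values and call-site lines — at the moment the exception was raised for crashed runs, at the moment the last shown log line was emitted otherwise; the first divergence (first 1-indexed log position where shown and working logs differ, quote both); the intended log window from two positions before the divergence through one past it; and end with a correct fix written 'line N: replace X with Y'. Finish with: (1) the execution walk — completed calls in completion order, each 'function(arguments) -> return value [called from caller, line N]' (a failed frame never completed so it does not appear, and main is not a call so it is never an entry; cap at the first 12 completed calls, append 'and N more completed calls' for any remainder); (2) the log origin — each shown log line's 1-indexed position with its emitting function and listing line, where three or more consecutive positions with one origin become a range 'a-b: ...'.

Answer: the defect is in tally_events at line 12.
The tell: At log position 5 the runs split — shown 'driver got 2', but the working version logs 'driver got 6'.
Call chain: main -> shape_report(2, 1) (called at line 37).
First divergence: at position 5 the run shows 'driver got 2' where the working version logs 'driver got 6'.
Intended log window:
  3: enter weigh_samples: 5 items against 2
  4: hit index 3
  5: driver got 6
  6: sum_active: scanning 5 entries
Execution walk:
  weigh_samples([8, 8, 1, 2, 11], 2) -> 3  [called from tally_events, line 9]
  tally_events([8, 8, 1, 2, 11], 2) -> 2  [called from main, line 33]
  sum_active([8, 8, 1, 2, 11]) -> 1  [called from main, line 35]
  shape_report(2, 1) -> 2  [called from main, line 37]
Origin of each log line:
  1 — main, line 32
  2 — tally_events, line 8
  3 — weigh_samples, line 2
  4 — tally_events, line 10
  5 — main, line 34
  6 — sum_active, line 15
  7 — sum_active, line 20
  8 — main, line 36
  9 — shape_report, line 24
A correct fix: line 12: replace `%` with `*`.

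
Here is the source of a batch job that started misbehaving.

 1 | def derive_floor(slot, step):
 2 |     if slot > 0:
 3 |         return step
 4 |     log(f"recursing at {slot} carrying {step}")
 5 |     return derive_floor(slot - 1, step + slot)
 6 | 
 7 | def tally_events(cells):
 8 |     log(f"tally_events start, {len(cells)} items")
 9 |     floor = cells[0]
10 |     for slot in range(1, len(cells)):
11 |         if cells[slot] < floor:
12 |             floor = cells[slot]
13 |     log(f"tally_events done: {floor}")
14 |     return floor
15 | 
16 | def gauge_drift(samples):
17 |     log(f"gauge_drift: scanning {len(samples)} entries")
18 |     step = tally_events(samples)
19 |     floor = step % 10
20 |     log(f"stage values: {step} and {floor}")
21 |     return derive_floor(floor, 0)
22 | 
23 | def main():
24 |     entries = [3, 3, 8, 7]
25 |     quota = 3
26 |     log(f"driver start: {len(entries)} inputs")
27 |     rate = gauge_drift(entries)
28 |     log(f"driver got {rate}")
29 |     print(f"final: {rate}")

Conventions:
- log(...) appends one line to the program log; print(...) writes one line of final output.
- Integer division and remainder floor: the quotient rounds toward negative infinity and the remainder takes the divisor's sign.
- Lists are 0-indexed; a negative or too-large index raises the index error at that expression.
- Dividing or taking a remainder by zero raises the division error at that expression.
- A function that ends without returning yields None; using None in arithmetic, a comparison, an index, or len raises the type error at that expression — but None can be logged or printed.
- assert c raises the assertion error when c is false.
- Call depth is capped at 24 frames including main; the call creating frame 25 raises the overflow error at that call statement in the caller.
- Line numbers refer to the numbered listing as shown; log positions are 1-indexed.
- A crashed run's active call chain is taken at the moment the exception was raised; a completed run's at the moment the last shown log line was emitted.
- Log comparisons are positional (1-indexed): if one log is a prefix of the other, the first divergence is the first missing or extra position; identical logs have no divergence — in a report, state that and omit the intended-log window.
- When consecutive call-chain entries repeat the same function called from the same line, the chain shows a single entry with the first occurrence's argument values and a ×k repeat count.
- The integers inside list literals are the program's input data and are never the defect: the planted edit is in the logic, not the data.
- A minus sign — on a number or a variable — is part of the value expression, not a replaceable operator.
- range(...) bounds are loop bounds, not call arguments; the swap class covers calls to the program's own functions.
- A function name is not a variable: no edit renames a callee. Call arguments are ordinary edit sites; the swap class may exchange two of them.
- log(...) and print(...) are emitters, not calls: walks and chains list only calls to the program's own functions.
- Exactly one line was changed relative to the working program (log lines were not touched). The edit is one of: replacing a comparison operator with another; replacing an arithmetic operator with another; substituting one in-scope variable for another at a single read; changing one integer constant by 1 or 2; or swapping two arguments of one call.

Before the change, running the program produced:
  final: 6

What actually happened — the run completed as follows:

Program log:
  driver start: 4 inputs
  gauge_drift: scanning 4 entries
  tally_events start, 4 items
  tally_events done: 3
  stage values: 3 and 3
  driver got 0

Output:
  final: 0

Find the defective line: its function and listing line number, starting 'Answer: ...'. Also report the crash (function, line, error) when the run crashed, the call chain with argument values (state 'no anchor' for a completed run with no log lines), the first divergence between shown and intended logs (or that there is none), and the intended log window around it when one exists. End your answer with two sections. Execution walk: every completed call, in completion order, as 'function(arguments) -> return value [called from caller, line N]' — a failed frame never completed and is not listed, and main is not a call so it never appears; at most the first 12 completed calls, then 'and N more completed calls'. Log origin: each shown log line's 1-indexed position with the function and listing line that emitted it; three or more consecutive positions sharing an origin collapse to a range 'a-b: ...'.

Answer: the defect is in derive_floor at line 2.
Core observation: At log position 6 the runs split — shown 'driver got 0', but the working version logs 'recursing at 3 carrying 0'.
Call chain: main.
First divergence: position 6 — shown 'driver got 0', intended 'recursing at 3 carrying 0'.
Intended log window:
  4: tally_events done: 3
  5: stage values: 3 and 3
  6: recursing at 3 carrying 0
  7: recursing at 2 carrying 3
Execution walk:
  tally_events([3, 3, 8, 7]) -> 3  [called from gauge_drift, line 18]
  derive_floor(3, 0) -> 0  [called from gauge_drift, line 21]
  gauge_drift([3, 3, 8, 7]) -> 0  [called from main, line 27]
Log origin:
  1: logged in main at line 26
  2: logged in gauge_drift at line 17
  3: logged in tally_events at line 8
  4: logged in tally_events at line 13
  5: logged in gauge_drift at line 20
  6: logged in main at line 28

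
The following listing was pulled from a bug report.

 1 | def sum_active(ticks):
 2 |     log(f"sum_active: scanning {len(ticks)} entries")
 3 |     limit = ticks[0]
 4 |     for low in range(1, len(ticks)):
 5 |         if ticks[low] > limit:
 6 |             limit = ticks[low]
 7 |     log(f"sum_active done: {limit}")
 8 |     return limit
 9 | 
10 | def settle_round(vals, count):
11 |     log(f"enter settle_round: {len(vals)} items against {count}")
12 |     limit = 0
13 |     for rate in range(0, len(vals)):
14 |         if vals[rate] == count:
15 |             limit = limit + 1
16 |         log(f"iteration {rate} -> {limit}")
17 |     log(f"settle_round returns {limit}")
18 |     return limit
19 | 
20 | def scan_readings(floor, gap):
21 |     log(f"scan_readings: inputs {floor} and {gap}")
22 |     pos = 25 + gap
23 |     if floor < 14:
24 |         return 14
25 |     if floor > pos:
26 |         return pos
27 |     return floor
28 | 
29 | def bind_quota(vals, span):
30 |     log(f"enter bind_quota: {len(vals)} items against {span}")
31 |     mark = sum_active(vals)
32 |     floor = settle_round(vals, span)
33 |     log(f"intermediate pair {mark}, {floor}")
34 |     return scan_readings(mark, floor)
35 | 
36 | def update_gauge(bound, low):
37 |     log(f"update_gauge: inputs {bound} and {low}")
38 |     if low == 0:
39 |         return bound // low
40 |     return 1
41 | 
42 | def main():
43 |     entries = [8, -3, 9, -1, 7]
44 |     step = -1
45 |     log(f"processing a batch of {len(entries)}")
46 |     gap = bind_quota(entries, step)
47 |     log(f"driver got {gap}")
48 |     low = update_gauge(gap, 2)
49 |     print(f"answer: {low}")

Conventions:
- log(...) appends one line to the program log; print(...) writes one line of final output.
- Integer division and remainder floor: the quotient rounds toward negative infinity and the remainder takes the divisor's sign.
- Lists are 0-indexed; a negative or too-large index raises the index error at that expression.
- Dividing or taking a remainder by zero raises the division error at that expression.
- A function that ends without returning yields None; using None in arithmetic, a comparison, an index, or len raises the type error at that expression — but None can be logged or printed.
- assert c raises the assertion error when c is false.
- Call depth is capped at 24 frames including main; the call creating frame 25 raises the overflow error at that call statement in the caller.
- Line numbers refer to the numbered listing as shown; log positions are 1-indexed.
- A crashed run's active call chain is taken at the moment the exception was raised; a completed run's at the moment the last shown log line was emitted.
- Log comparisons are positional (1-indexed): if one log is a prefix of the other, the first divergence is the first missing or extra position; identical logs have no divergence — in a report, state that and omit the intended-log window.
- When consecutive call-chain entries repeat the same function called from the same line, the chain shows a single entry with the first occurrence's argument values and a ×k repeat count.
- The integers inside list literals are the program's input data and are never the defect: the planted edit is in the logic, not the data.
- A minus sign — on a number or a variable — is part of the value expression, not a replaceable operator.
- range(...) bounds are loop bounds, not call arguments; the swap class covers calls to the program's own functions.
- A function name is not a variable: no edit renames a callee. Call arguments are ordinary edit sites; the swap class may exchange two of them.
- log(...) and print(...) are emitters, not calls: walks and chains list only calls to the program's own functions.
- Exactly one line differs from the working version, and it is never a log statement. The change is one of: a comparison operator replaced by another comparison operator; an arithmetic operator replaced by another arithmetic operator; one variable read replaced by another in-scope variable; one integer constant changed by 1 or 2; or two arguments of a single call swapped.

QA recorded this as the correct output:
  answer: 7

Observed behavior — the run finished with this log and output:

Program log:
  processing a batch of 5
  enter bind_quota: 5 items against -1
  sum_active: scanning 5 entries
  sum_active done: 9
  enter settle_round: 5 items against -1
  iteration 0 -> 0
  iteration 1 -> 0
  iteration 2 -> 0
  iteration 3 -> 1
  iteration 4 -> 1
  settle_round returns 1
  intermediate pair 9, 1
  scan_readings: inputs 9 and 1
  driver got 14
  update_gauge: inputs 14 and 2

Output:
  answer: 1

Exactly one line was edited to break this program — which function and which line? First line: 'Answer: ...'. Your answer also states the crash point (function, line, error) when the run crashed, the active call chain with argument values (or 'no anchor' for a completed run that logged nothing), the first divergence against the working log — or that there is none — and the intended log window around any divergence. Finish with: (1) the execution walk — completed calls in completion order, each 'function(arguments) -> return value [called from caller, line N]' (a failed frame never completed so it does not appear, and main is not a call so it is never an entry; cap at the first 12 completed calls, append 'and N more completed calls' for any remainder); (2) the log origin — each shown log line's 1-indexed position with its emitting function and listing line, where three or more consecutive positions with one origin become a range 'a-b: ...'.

Answer: the defect is in update_gauge at line 38.
Core observation: Nothing in the log betrays the bug — only the output does.
Call chain: main -> update_gauge(14, 2) (called at line 48).
First divergence: none (the log streams are identical).
Execution walk:
  sum_active([8, -3, 9, -1, 7]) -> 9  [called from bind_quota, line 31]
  settle_round([8, -3, 9, -1, 7], -1) -> 1  [called from bind_quota, line 32]
  scan_readings(9, 1) -> 14  [called from bind_quota, line 34]
  bind_quota([8, -3, 9, -1, 7], -1) -> 14  [called from main, line 46]
  update_gauge(14, 2) -> 1  [called from main, line 48]
Origin of each log line:
  1: emitted by main (line 45)
  2: emitted by bind_quota (line 30)
  3: emitted by sum_active (line 2)
  4: emitted by sum_active (line 7)
  5: emitted by settle_round (line 11)
  6-10: emitted by settle_round (line 16)
  11: emitted by settle_round (line 17)
  12: emitted by bind_quota (line 33)
  13: emitted by scan_readings (line 21)
  14: emitted by main (line 47)
  15: emitted by update_gauge (line 37)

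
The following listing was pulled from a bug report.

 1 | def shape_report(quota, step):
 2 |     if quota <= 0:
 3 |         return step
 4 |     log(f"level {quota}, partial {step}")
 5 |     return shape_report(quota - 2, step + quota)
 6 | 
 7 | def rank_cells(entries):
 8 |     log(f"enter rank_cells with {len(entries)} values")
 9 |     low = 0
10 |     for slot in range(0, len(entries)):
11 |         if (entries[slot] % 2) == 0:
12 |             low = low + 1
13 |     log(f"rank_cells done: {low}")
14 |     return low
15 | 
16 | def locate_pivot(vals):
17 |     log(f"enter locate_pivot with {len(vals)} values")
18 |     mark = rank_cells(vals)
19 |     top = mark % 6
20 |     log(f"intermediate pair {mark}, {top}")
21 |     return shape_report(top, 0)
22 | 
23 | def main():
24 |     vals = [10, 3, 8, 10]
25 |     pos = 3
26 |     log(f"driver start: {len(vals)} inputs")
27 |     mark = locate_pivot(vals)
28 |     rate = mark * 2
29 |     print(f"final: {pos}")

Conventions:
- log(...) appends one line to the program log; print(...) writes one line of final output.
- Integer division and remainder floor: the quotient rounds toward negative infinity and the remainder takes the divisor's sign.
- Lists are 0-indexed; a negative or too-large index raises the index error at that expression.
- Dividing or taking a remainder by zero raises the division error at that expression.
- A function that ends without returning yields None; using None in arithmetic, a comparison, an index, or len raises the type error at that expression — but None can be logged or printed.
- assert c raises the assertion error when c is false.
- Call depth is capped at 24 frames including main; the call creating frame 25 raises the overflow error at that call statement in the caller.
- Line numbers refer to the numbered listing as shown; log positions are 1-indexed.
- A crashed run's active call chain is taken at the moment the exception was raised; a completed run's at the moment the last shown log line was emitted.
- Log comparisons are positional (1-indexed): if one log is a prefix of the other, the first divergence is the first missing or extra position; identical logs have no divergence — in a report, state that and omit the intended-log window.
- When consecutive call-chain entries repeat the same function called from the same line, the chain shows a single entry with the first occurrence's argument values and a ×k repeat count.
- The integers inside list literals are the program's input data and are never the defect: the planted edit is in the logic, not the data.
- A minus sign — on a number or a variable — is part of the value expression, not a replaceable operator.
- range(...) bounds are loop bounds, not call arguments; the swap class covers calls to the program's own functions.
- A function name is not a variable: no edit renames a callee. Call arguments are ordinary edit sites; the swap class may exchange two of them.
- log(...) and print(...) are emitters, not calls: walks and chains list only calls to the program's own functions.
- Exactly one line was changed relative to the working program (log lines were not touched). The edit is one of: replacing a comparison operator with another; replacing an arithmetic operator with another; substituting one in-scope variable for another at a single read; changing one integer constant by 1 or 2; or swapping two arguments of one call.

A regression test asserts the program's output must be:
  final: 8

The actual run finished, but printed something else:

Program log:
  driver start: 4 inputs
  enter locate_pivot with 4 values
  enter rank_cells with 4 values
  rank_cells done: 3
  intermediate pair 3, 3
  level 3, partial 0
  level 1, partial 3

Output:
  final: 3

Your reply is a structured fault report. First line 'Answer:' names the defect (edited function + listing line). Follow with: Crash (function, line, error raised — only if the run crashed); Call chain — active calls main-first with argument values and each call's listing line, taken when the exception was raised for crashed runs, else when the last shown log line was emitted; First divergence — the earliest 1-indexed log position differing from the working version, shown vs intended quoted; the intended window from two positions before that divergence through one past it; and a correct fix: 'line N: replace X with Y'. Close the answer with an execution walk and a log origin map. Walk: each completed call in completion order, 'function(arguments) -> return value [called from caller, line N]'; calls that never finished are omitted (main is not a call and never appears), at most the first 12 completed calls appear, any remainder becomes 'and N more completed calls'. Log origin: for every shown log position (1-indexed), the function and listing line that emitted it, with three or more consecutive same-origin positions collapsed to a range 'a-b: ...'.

Answer: the defect is in main at line 29.
Key fact: No log line changed; the fault shows up purely in the output.
Call chain: main -> locate_pivot([10, 3, 8, 10]) (called at line 27) -> shape_report(3, 0) (called at line 21) -> shape_report(1, 3) (called at line 5).
First divergence: none — the logs agree in full.
Execution walk:
  rank_cells([10, 3, 8, 10]) -> 3  [called from locate_pivot, line 18]
  shape_report(-1, 4) -> 4  [called from shape_report, line 5]
  shape_report(1, 3) -> 4  [called from shape_report, line 5]
  shape_report(3, 0) -> 4  [called from locate_pivot, line 21]
  locate_pivot([10, 3, 8, 10]) -> 4  [called from main, line 27]
Log origin:
  1: emitted by main (line 26)
  2: emitted by locate_pivot (line 17)
  3: emitted by rank_cells (line 8)
  4: emitted by rank_cells (line 13)
  5: emitted by locate_pivot (line 20)
  6: emitted by shape_report (line 4)
  7: emitted by shape_report (line 4)
A correct fix: line 29: replace `pos` with `rate`.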